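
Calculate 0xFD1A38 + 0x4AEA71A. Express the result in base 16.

Add column by column in base 16, right to left:
  8+A = 2 carry 1
  3+1+1 = 5
  A+7 = 1 carry 1
  1+A+1 = C
  D+E = B carry 1
  F+A+1 = A carry 1
  0+4+1 = 5

0x5ABC152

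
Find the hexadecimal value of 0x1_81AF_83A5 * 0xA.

0xF10DB2472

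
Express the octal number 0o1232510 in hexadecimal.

Each octal digit is 3 bits: 1=001 2=010 3=011 2=010 5=101 1=001 0=000.
Group the bits into nibbles: 0101 0011 0101 0100 1000 → 53548.

0x53548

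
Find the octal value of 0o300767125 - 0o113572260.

Subtract column by column in base 8:
  5-0 → 5
  2-6 → 4 (borrow)
  1-2-1 → 6 (borrow)
  7-2-1 → 4
  6-7 → 7 (borrow)
  7-5-1 → 1
  0-3 → 5 (borrow)
  0-1-1 → 6 (borrow)
  3-1-1 → 1

0o165174645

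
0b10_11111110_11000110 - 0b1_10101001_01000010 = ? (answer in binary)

0b10101010110000100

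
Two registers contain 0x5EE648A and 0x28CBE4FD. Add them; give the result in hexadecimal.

0x2EBA4987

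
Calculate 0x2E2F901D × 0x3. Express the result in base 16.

0x8A8EB057

Multiply each base-16 digit by 3, carrying:
  D×3 = 39 → write 7 carry 2
  1×3+2 = 5 → write 5
  0×3 = 0 → write 0
  9×3 = 27 → write B carry 1
  F×3+1 = 46 → write E carry 2
  2×3+2 = 8 → write 8
  E×3 = 42 → write A carry 2
  2×3+2 = 8 → write 8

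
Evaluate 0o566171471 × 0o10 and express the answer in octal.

0o5661714710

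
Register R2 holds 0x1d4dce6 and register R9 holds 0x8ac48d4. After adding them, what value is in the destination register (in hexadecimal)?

Add column by column in base 16, right to left:
  6+4 = a
  e+d = b carry 1
  c+8+1 = 5 carry 1
  d+4+1 = 2 carry 1
  4+c+1 = 1 carry 1
  d+a+1 = 8 carry 1
  1+8+1 = a

0xa8125ba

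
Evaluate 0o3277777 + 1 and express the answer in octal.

The trailing 5 digits are 7 (max in base 8), so adding 1 cascades: they roll to 0 and the next digit up increments.

0o3300000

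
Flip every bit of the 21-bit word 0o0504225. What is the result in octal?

0o7273552

Each oct digit d becomes 7−d:
  0→7, 5→2, 0→7, 4→3, 2→5, 2→5, 5→2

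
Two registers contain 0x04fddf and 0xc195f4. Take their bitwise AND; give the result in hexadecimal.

AND each hex digit independently (no carries):
  0&c=0, 4&1=0, f&9=9, d&5=5, d&f=d, f&4=4

0x0095d4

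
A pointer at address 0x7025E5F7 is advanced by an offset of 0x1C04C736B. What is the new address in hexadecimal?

0x230725962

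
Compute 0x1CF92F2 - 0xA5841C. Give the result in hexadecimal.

Subtract column by column in base 16:
  2-C → 6 (borrow)
  F-1-1 → D
  2-4 → E (borrow)
  9-8-1 → 0
  F-5 → A
  C-A → 2
  1-0 → 1

0x12A0ED6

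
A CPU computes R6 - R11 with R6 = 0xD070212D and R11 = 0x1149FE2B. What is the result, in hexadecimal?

0xBF262302

Subtract column by column in base 16:
  D-B → 2
  2-2 → 0
  1-E → 3 (borrow)
  2-F-1 → 2 (borrow)
  0-9-1 → 6 (borrow)
  7-4-1 → 2
  0-1 → F (borrow)
  D-1-1 → B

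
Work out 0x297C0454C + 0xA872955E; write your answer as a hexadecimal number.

0x34032DAAA

Add column by column in base 16, right to left:
  C+E = A carry 1
  4+5+1 = A
  5+5 = A
  4+9 = D
  0+2 = 2
  C+7 = 3 carry 1
  7+8+1 = 0 carry 1
  9+A+1 = 4 carry 1
  2+0+1 = 3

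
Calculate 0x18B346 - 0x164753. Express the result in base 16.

Subtract column by column in base 16:
  6-3 → 3
  4-5 → F (borrow)
  3-7-1 → B (borrow)
  B-4-1 → 6
  8-6 → 2
  1-1 → 0

0x26BF3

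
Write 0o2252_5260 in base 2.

0b10010101010101010110000

Each octal digit is 3 bits: 2=010 2=010 5=101 2=010 5=101 2=010 6=110 0=000.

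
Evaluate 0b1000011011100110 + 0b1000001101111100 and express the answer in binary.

Add column by column in base 2, right to left:
  0+0 = 0
  1+0 = 1
  1+1 = 0 carry 1
  0+1+1 = 0 carry 1
  0+1+1 = 0 carry 1
  1+1+1 = 1 carry 1
  1+1+1 = 1 carry 1
  1+0+1 = 0 carry 1
  0+1+1 = 0 carry 1
  1+1+1 = 1 carry 1
  1+0+1 = 0 carry 1
  0+0+1 = 1
  0+0 = 0
  0+0 = 0
  0+0 = 0
  1+1 = 0 carry 1
  final carry 1

0b10000101001100010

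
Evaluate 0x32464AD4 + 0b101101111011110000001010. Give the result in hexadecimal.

0x32FE06DE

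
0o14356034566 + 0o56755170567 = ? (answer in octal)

0o73333225355

Add column by column in base 8, right to left:
  6+7 = 5 carry 1
  6+6+1 = 5 carry 1
  5+5+1 = 3 carry 1
  4+0+1 = 5
  3+7 = 2 carry 1
  0+1+1 = 2
  6+5 = 3 carry 1
  5+5+1 = 3 carry 1
  3+7+1 = 3 carry 1
  4+6+1 = 3 carry 1
  1+5+1 = 7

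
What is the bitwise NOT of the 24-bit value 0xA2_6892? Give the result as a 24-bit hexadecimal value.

Each hex digit d becomes F−d:
  A→5, 2→D, 6→9, 8→7, 9→6, 2→D

0x5D976D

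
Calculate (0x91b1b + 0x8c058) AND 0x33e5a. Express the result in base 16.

0x11a52

Add column by column in base 16, right to left:
  b+8 = 3 carry 1
  1+5+1 = 7
  b+0 = b
  1+c = d
  9+8 = 1 carry 1
  final carry 1
Sum = 0x11db73; now AND with 0x33e5a:
  1&0=0, 1&3=1, d&3=1, b&e=a, 7&5=5, 3&a=2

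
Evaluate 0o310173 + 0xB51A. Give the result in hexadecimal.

0o310173 = 0x1907B in hexadecimal.
Add column by column in base 16, right to left:
  B+A = 5 carry 1
  7+1+1 = 9
  0+5 = 5
  9+B = 4 carry 1
  1+0+1 = 2

0x24595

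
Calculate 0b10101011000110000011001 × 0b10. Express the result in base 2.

0b101010110001100000110010

Multiply each base-2 digit by 2, carrying:
  1×2 = 2 → write 0 carry 1
  0×2+1 = 1 → write 1
  0×2 = 0 → write 0
  1×2 = 2 → write 0 carry 1
  1×2+1 = 3 → write 1 carry 1
  0×2+1 = 1 → write 1
  0×2 = 0 → write 0
  0×2 = 0 → write 0
  0×2 = 0 → write 0
  0×2 = 0 → write 0
  1×2 = 2 → write 0 carry 1
  1×2+1 = 3 → write 1 carry 1
  0×2+1 = 1 → write 1
  0×2 = 0 → write 0
  0×2 = 0 → write 0
  1×2 = 2 → write 0 carry 1
  1×2+1 = 3 → write 1 carry 1
  0×2+1 = 1 → write 1
  1×2 = 2 → write 0 carry 1
  0×2+1 = 1 → write 1
  1×2 = 2 → write 0 carry 1
  0×2+1 = 1 → write 1
  1×2 = 2 → write 0 carry 1
  remaining carry: 1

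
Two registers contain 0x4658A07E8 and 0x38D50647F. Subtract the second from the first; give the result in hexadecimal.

0xD839A369

Subtract column by column in base 16:
  8-F → 9 (borrow)
  E-7-1 → 6
  7-4 → 3
  0-6 → A (borrow)
  A-0-1 → 9
  8-5 → 3
  5-D → 8 (borrow)
  6-8-1 → D (borrow)
  4-3-1 → 0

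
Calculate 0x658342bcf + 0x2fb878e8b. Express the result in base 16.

Add column by column in base 16, right to left:
  f+b = a carry 1
  c+8+1 = 5 carry 1
  b+e+1 = a carry 1
  2+8+1 = b
  4+7 = b
  3+8 = b
  8+b = 3 carry 1
  5+f+1 = 5 carry 1
  6+2+1 = 9

0x953bbba5a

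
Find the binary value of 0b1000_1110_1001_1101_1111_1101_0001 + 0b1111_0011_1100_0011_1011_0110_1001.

0b11000001001100001101100111010

Add column by column in base 2, right to left:
  1+1 = 0 carry 1
  0+0+1 = 1
  0+0 = 0
  0+1 = 1
  1+0 = 1
  0+1 = 1
  1+1 = 0 carry 1
  1+0+1 = 0 carry 1
  1+1+1 = 1 carry 1
  1+1+1 = 1 carry 1
  1+0+1 = 0 carry 1
  1+1+1 = 1 carry 1
  1+1+1 = 1 carry 1
  0+1+1 = 0 carry 1
  1+0+1 = 0 carry 1
  1+0+1 = 0 carry 1
  1+0+1 = 0 carry 1
  0+0+1 = 1
  0+1 = 1
  1+1 = 0 carry 1
  0+1+1 = 0 carry 1
  1+1+1 = 1 carry 1
  1+0+1 = 0 carry 1
  1+0+1 = 0 carry 1
  0+1+1 = 0 carry 1
  0+1+1 = 0 carry 1
  0+1+1 = 0 carry 1
  1+1+1 = 1 carry 1
  final carry 1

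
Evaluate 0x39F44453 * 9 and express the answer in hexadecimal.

Multiply each base-16 digit by 9, carrying:
  3×9 = 27 → write B carry 1
  5×9+1 = 46 → write E carry 2
  4×9+2 = 38 → write 6 carry 2
  4×9+2 = 38 → write 6 carry 2
  4×9+2 = 38 → write 6 carry 2
  F×9+2 = 137 → write 9 carry 8
  9×9+8 = 89 → write 9 carry 5
  3×9+5 = 32 → write 0 carry 2
  remaining carry: 2

0x2099666EB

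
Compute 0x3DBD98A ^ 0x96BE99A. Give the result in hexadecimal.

0xAB03010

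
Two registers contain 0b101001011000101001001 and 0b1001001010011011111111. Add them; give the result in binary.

Add column by column in base 2, right to left:
  1+1 = 0 carry 1
  0+1+1 = 0 carry 1
  0+1+1 = 0 carry 1
  1+1+1 = 1 carry 1
  0+1+1 = 0 carry 1
  0+1+1 = 0 carry 1
  1+1+1 = 1 carry 1
  0+1+1 = 0 carry 1
  1+0+1 = 0 carry 1
  0+1+1 = 0 carry 1
  0+1+1 = 0 carry 1
  0+0+1 = 1
  1+0 = 1
  1+1 = 0 carry 1
  0+0+1 = 1
  1+1 = 0 carry 1
  0+0+1 = 1
  0+0 = 0
  1+1 = 0 carry 1
  0+0+1 = 1
  1+0 = 1
  0+1 = 1

0b1110010101100001001000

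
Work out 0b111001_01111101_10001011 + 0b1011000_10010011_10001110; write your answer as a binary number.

Add column by column in base 2, right to left:
  1+0 = 1
  1+1 = 0 carry 1
  0+1+1 = 0 carry 1
  1+1+1 = 1 carry 1
  0+0+1 = 1
  0+0 = 0
  0+0 = 0
  1+1 = 0 carry 1
  1+1+1 = 1 carry 1
  0+1+1 = 0 carry 1
  1+0+1 = 0 carry 1
  1+0+1 = 0 carry 1
  1+1+1 = 1 carry 1
  1+0+1 = 0 carry 1
  1+0+1 = 0 carry 1
  0+1+1 = 0 carry 1
  1+0+1 = 0 carry 1
  0+0+1 = 1
  0+0 = 0
  1+1 = 0 carry 1
  1+1+1 = 1 carry 1
  1+0+1 = 0 carry 1
  0+1+1 = 0 carry 1
  final carry 1

0b100100100001000100011001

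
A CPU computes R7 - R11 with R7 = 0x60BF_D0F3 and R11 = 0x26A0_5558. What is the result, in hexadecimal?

0x3A1F7B9B

Subtract column by column in base 16:
  3-8 → B (borrow)
  F-5-1 → 9
  0-5 → B (borrow)
  D-5-1 → 7
  F-0 → F
  B-A → 1
  0-6 → A (borrow)
  6-2-1 → 3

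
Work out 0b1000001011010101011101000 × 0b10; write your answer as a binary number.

0b10000010110101010111010000

Multiply each base-2 digit by 2, carrying:
  0×2 = 0 → write 0
  0×2 = 0 → write 0
  0×2 = 0 → write 0
  1×2 = 2 → write 0 carry 1
  0×2+1 = 1 → write 1
  1×2 = 2 → write 0 carry 1
  1×2+1 = 3 → write 1 carry 1
  1×2+1 = 3 → write 1 carry 1
  0×2+1 = 1 → write 1
  1×2 = 2 → write 0 carry 1
  0×2+1 = 1 → write 1
  1×2 = 2 → write 0 carry 1
  0×2+1 = 1 → write 1
  1×2 = 2 → write 0 carry 1
  0×2+1 = 1 → write 1
  1×2 = 2 → write 0 carry 1
  1×2+1 = 3 → write 1 carry 1
  0×2+1 = 1 → write 1
  1×2 = 2 → write 0 carry 1
  0×2+1 = 1 → write 1
  0×2 = 0 → write 0
  0×2 = 0 → write 0
  0×2 = 0 → write 0
  0×2 = 0 → write 0
  1×2 = 2 → write 0 carry 1
  remaining carry: 1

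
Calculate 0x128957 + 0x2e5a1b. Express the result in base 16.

0x40e372

Add column by column in base 16, right to left:
  7+b = 2 carry 1
  5+1+1 = 7
  9+a = 3 carry 1
  8+5+1 = e
  2+e = 0 carry 1
  1+2+1 = 4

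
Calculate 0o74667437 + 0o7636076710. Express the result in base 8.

0o7732766347

Add column by column in base 8, right to left:
  7+0 = 7
  3+1 = 4
  4+7 = 3 carry 1
  7+6+1 = 6 carry 1
  6+7+1 = 6 carry 1
  6+0+1 = 7
  4+6 = 2 carry 1
  7+3+1 = 3 carry 1
  0+6+1 = 7
  0+7 = 7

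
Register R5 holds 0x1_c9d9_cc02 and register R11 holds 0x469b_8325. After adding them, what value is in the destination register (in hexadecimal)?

0x210754f27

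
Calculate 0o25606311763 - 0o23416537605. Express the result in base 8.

0o2167552156

Subtract column by column in base 8:
  3-5 → 6 (borrow)
  6-0-1 → 5
  7-6 → 1
  1-7 → 2 (borrow)
  1-3-1 → 5 (borrow)
  3-5-1 → 5 (borrow)
  6-6-1 → 7 (borrow)
  0-1-1 → 6 (borrow)
  6-4-1 → 1
  5-3 → 2
  2-2 → 0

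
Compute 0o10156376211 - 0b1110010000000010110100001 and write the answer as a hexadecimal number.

0x3ff1f6e8

0o10156376211 = 0x41b9fc89 in hexadecimal.
0b1110010000000010110100001 = 0x1c805a1 in hexadecimal.
Subtract column by column in base 16:
  9-1 → 8
  8-a → e (borrow)
  c-5-1 → 6
  f-0 → f
  9-8 → 1
  b-c → f (borrow)
  1-1-1 → f (borrow)
  4-0-1 → 3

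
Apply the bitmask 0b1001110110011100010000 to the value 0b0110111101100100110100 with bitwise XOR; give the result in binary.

0b1111001011111000100100

XOR bit by bit (1 where the bits differ):
  0110111101100100110100
^ 1001110110011100010000
= 1111001011111000100100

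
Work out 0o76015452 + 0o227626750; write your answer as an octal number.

Add column by column in base 8, right to left:
  2+0 = 2
  5+5 = 2 carry 1
  4+7+1 = 4 carry 1
  5+6+1 = 4 carry 1
  1+2+1 = 4
  0+6 = 6
  6+7 = 5 carry 1
  7+2+1 = 2 carry 1
  0+2+1 = 3

0o325644422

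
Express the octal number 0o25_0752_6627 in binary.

0b10101000111101010110110010111

Each octal digit is 3 bits: 2=010 5=101 0=000 7=111 5=101 2=010 6=110 6=110 2=010 7=111.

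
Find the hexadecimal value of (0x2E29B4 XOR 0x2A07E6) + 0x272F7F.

First 0x2E29B4 XOR 0x2A07E6 = 0x042E52.
Add column by column in base 16, right to left:
  2+F = 1 carry 1
  5+7+1 = D
  E+F = D carry 1
  2+2+1 = 5
  4+7 = B
  0+2 = 2

0x2B5DD1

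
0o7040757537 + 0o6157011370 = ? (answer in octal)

Add column by column in base 8, right to left:
  7+0 = 7
  3+7 = 2 carry 1
  5+3+1 = 1 carry 1
  7+1+1 = 1 carry 1
  5+1+1 = 7
  7+0 = 7
  0+7 = 7
  4+5 = 1 carry 1
  0+1+1 = 2
  7+6 = 5 carry 1
  final carry 1

0o15217771127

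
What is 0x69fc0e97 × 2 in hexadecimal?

0xd3f81d2e

Multiply each base-16 digit by 2, carrying:
  7×2 = 14 → write e
  9×2 = 18 → write 2 carry 1
  e×2+1 = 29 → write d carry 1
  0×2+1 = 1 → write 1
  c×2 = 24 → write 8 carry 1
  f×2+1 = 31 → write f carry 1
  9×2+1 = 19 → write 3 carry 1
  6×2+1 = 13 → write d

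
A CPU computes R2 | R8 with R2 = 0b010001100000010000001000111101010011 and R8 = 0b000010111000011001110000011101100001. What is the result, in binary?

0b010011111000011001111000111101110011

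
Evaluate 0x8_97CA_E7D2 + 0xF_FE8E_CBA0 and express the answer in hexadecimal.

0x189659B372

Add column by column in base 16, right to left:
  2+0 = 2
  D+A = 7 carry 1
  7+B+1 = 3 carry 1
  E+C+1 = B carry 1
  A+E+1 = 9 carry 1
  C+8+1 = 5 carry 1
  7+E+1 = 6 carry 1
  9+F+1 = 9 carry 1
  8+F+1 = 8 carry 1
  final carry 1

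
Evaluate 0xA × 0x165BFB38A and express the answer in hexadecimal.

Multiply each base-16 digit by 10, carrying:
  A×10 = 100 → write 4 carry 6
  8×10+6 = 86 → write 6 carry 5
  3×10+5 = 35 → write 3 carry 2
  B×10+2 = 112 → write 0 carry 7
  F×10+7 = 157 → write D carry 9
  B×10+9 = 119 → write 7 carry 7
  5×10+7 = 57 → write 9 carry 3
  6×10+3 = 63 → write F carry 3
  1×10+3 = 13 → write D

0xDF97D0364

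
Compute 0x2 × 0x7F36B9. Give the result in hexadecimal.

0xFE6D72

Multiply each base-16 digit by 2, carrying:
  9×2 = 18 → write 2 carry 1
  B×2+1 = 23 → write 7 carry 1
  6×2+1 = 13 → write D
  3×2 = 6 → write 6
  F×2 = 30 → write E carry 1
  7×2+1 = 15 → write F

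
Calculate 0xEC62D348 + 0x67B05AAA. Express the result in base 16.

0x154132DF2

Add column by column in base 16, right to left:
  8+A = 2 carry 1
  4+A+1 = F
  3+A = D
  D+5 = 2 carry 1
  2+0+1 = 3
  6+B = 1 carry 1
  C+7+1 = 4 carry 1
  E+6+1 = 5 carry 1
  final carry 1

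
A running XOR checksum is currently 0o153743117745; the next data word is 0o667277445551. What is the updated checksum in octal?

0o734534552214

XOR each oct digit independently (no carries):
  1^6=7, 5^6=3, 3^7=4, 7^2=5, 4^7=3, 3^7=4, 1^4=5, 1^4=5, 7^5=2, 7^5=2, 4^5=1, 5^1=4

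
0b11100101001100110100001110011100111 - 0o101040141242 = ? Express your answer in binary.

0b10100100001000110010101101001000101

0o101040141242 = 0b1000001000100000001100001010100010 in binary.
Subtract column by column in base 2:
  1-0 → 1
  1-1 → 0
  1-0 → 1
  0-0 → 0
  0-0 → 0
  1-1 → 0
  1-0 → 1
  1-1 → 0
  0-0 → 0
  0-1 → 1 (borrow)
  1-0-1 → 0
  1-0 → 1
  1-0 → 1
  0-0 → 0
  0-1 → 1 (borrow)
  0-1-1 → 0 (borrow)
  0-0-1 → 1 (borrow)
  1-0-1 → 0
  0-0 → 0
  1-0 → 1
  1-0 → 1
  0-0 → 0
  0-0 → 0
  1-1 → 0
  1-0 → 1
  0-0 → 0
  0-0 → 0
  1-1 → 0
  0-0 → 0
  1-0 → 1
  0-0 → 0
  0-0 → 0
  1-0 → 1
  1-1 → 0
  1-0 → 1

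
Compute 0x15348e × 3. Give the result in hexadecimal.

0x3f9daa

Multiply each base-16 digit by 3, carrying:
  e×3 = 42 → write a carry 2
  8×3+2 = 26 → write a carry 1
  4×3+1 = 13 → write d
  3×3 = 9 → write 9
  5×3 = 15 → write f
  1×3 = 3 → write 3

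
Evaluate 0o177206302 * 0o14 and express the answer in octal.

0o2767114430

Multiply each base-8 digit by 12, carrying:
  2×12 = 24 → write 0 carry 3
  0×12+3 = 3 → write 3
  3×12 = 36 → write 4 carry 4
  6×12+4 = 76 → write 4 carry 9
  0×12+9 = 9 → write 1 carry 1
  2×12+1 = 25 → write 1 carry 3
  7×12+3 = 87 → write 7 carry 10
  7×12+10 = 94 → write 6 carry 11
  1×12+11 = 23 → write 7 carry 2
  remaining carry: 2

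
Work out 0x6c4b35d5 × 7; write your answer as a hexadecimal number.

Multiply each base-16 digit by 7, carrying:
  5×7 = 35 → write 3 carry 2
  d×7+2 = 93 → write d carry 5
  5×7+5 = 40 → write 8 carry 2
  3×7+2 = 23 → write 7 carry 1
  b×7+1 = 78 → write e carry 4
  4×7+4 = 32 → write 0 carry 2
  c×7+2 = 86 → write 6 carry 5
  6×7+5 = 47 → write f carry 2
  remaining carry: 2

0x2f60e78d3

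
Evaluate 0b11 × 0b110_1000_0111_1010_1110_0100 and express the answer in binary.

0b1001110010111000010101100

Multiply each base-2 digit by 3, carrying:
  0×3 = 0 → write 0
  0×3 = 0 → write 0
  1×3 = 3 → write 1 carry 1
  0×3+1 = 1 → write 1
  0×3 = 0 → write 0
  1×3 = 3 → write 1 carry 1
  1×3+1 = 4 → write 0 carry 2
  1×3+2 = 5 → write 1 carry 2
  0×3+2 = 2 → write 0 carry 1
  1×3+1 = 4 → write 0 carry 2
  0×3+2 = 2 → write 0 carry 1
  1×3+1 = 4 → write 0 carry 2
  1×3+2 = 5 → write 1 carry 2
  1×3+2 = 5 → write 1 carry 2
  1×3+2 = 5 → write 1 carry 2
  0×3+2 = 2 → write 0 carry 1
  0×3+1 = 1 → write 1
  0×3 = 0 → write 0
  0×3 = 0 → write 0
  1×3 = 3 → write 1 carry 1
  0×3+1 = 1 → write 1
  1×3 = 3 → write 1 carry 1
  1×3+1 = 4 → write 0 carry 2
  remaining carry: 10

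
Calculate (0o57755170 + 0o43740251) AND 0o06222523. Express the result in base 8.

0o2200401

Add column by column in base 8, right to left:
  0+1 = 1
  7+5 = 4 carry 1
  1+2+1 = 4
  5+0 = 5
  5+4 = 1 carry 1
  7+7+1 = 7 carry 1
  7+3+1 = 3 carry 1
  5+4+1 = 2 carry 1
  final carry 1
Sum = 0o123715441; now AND with 0o06222523:
  1&0=0, 2&0=0, 3&6=2, 7&2=2, 1&2=0, 5&2=0, 4&5=4, 4&2=0, 1&3=1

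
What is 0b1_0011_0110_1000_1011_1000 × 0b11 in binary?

0b1110100011101000101000

Multiply each base-2 digit by 3, carrying:
  0×3 = 0 → write 0
  0×3 = 0 → write 0
  0×3 = 0 → write 0
  1×3 = 3 → write 1 carry 1
  1×3+1 = 4 → write 0 carry 2
  1×3+2 = 5 → write 1 carry 2
  0×3+2 = 2 → write 0 carry 1
  1×3+1 = 4 → write 0 carry 2
  0×3+2 = 2 → write 0 carry 1
  0×3+1 = 1 → write 1
  0×3 = 0 → write 0
  1×3 = 3 → write 1 carry 1
  0×3+1 = 1 → write 1
  1×3 = 3 → write 1 carry 1
  1×3+1 = 4 → write 0 carry 2
  0×3+2 = 2 → write 0 carry 1
  1×3+1 = 4 → write 0 carry 2
  1×3+2 = 5 → write 1 carry 2
  0×3+2 = 2 → write 0 carry 1
  0×3+1 = 1 → write 1
  1×3 = 3 → write 1 carry 1
  remaining carry: 1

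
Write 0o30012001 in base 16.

Each octal digit is 3 bits: 3=011 0=000 0=000 1=001 2=010 0=000 0=000 1=001.
Group the bits into nibbles: 0110 0000 0001 0100 0000 0001 → 601401.

0x601401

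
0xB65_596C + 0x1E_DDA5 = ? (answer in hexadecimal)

0xB843711

Add column by column in base 16, right to left:
  C+5 = 1 carry 1
  6+A+1 = 1 carry 1
  9+D+1 = 7 carry 1
  5+D+1 = 3 carry 1
  5+E+1 = 4 carry 1
  6+1+1 = 8
  B+0 = B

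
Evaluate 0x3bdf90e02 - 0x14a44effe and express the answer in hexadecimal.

Subtract column by column in base 16:
  2-e → 4 (borrow)
  0-f-1 → 0 (borrow)
  e-f-1 → e (borrow)
  0-e-1 → 1 (borrow)
  9-4-1 → 4
  f-4 → b
  d-a → 3
  b-4 → 7
  3-1 → 2

0x273b41e04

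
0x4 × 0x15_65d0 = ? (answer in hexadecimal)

0x559740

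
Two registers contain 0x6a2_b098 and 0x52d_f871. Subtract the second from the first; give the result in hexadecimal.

Subtract column by column in base 16:
  8-1 → 7
  9-7 → 2
  0-8 → 8 (borrow)
  b-f-1 → b (borrow)
  2-d-1 → 4 (borrow)
  a-2-1 → 7
  6-5 → 1

0x174b827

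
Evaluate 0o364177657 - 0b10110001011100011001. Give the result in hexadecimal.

0o364177657 = 0x3D0FFAF in hexadecimal.
0b10110001011100011001 = 0xB1719 in hexadecimal.
Subtract column by column in base 16:
  F-9 → 6
  A-1 → 9
  F-7 → 8
  F-1 → E
  0-B → 5 (borrow)
  D-0-1 → C
  3-0 → 3

0x3C5E896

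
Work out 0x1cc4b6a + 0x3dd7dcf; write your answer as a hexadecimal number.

0x5a9c939

Add column by column in base 16, right to left:
  a+f = 9 carry 1
  6+c+1 = 3 carry 1
  b+d+1 = 9 carry 1
  4+7+1 = c
  c+d = 9 carry 1
  c+d+1 = a carry 1
  1+3+1 = 5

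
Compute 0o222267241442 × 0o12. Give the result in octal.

0o2667451117524

Multiply each base-8 digit by 10, carrying:
  2×10 = 20 → write 4 carry 2
  4×10+2 = 42 → write 2 carry 5
  4×10+5 = 45 → write 5 carry 5
  1×10+5 = 15 → write 7 carry 1
  4×10+1 = 41 → write 1 carry 5
  2×10+5 = 25 → write 1 carry 3
  7×10+3 = 73 → write 1 carry 9
  6×10+9 = 69 → write 5 carry 8
  2×10+8 = 28 → write 4 carry 3
  2×10+3 = 23 → write 7 carry 2
  2×10+2 = 22 → write 6 carry 2
  2×10+2 = 22 → write 6 carry 2
  remaining carry: 2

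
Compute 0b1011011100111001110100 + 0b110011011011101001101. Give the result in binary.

Add column by column in base 2, right to left:
  0+1 = 1
  0+0 = 0
  1+1 = 0 carry 1
  0+1+1 = 0 carry 1
  1+0+1 = 0 carry 1
  1+0+1 = 0 carry 1
  1+1+1 = 1 carry 1
  0+0+1 = 1
  0+1 = 1
  1+1 = 0 carry 1
  1+1+1 = 1 carry 1
  1+0+1 = 0 carry 1
  0+1+1 = 0 carry 1
  0+1+1 = 0 carry 1
  1+0+1 = 0 carry 1
  1+1+1 = 1 carry 1
  1+1+1 = 1 carry 1
  0+0+1 = 1
  1+0 = 1
  1+1 = 0 carry 1
  0+1+1 = 0 carry 1
  1+0+1 = 0 carry 1
  final carry 1

0b10001111000010111000001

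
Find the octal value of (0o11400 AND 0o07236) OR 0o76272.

0o77272

0o11400 AND 0o07236 = 0o01000.
Then OR with 0o76272.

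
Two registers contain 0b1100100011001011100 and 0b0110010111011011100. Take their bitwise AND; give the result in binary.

0b0100000011001011100

AND bit by bit (1 only where both bits are 1):
  1100100011001011100
& 0110010111011011100
= 0100000011001011100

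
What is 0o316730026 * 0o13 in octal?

0o4344110362

Multiply each base-8 digit by 11, carrying:
  6×11 = 66 → write 2 carry 8
  2×11+8 = 30 → write 6 carry 3
  0×11+3 = 3 → write 3
  0×11 = 0 → write 0
  3×11 = 33 → write 1 carry 4
  7×11+4 = 81 → write 1 carry 10
  6×11+10 = 76 → write 4 carry 9
  1×11+9 = 20 → write 4 carry 2
  3×11+2 = 35 → write 3 carry 4
  remaining carry: 4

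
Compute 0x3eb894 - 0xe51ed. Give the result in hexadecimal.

Subtract column by column in base 16:
  4-d → 7 (borrow)
  9-e-1 → a (borrow)
  8-1-1 → 6
  b-5 → 6
  e-e → 0
  3-0 → 3

0x3066a7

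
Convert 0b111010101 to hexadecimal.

0x1D5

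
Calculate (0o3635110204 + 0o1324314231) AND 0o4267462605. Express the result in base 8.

0o4061420405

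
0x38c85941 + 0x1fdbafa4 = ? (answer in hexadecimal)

Add column by column in base 16, right to left:
  1+4 = 5
  4+a = e
  9+f = 8 carry 1
  5+a+1 = 0 carry 1
  8+b+1 = 4 carry 1
  c+d+1 = a carry 1
  8+f+1 = 8 carry 1
  3+1+1 = 5

0x58a408e5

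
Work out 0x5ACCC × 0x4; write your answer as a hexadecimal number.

Multiply each base-16 digit by 4, carrying:
  C×4 = 48 → write 0 carry 3
  C×4+3 = 51 → write 3 carry 3
  C×4+3 = 51 → write 3 carry 3
  A×4+3 = 43 → write B carry 2
  5×4+2 = 22 → write 6 carry 1
  remaining carry: 1

0x16B330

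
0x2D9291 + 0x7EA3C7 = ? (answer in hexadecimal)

0xAC3658

Add column by column in base 16, right to left:
  1+7 = 8
  9+C = 5 carry 1
  2+3+1 = 6
  9+A = 3 carry 1
  D+E+1 = C carry 1
  2+7+1 = A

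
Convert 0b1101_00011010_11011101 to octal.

Group the bits in threes: 011 010 001 101 011 011 101 → 3215335.

0o3215335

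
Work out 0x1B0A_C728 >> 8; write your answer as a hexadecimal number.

Shifting right by 8 bits = 2 hex digits: drop the last 2.

0x1B0AC7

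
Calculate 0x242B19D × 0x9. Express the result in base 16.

0x14583E85

Multiply each base-16 digit by 9, carrying:
  D×9 = 117 → write 5 carry 7
  9×9+7 = 88 → write 8 carry 5
  1×9+5 = 14 → write E
  B×9 = 99 → write 3 carry 6
  2×9+6 = 24 → write 8 carry 1
  4×9+1 = 37 → write 5 carry 2
  2×9+2 = 20 → write 4 carry 1
  remaining carry: 1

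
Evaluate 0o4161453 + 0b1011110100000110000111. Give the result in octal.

0o20022262

0b1011110100000110000111 = 0o13640607 in octal.
Add column by column in base 8, right to left:
  3+7 = 2 carry 1
  5+0+1 = 6
  4+6 = 2 carry 1
  1+0+1 = 2
  6+4 = 2 carry 1
  1+6+1 = 0 carry 1
  4+3+1 = 0 carry 1
  0+1+1 = 2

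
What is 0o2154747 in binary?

0b10001101100111100111

Each octal digit is 3 bits: 2=010 1=001 5=101 4=100 7=111 4=100 7=111.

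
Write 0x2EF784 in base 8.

Expand each hex digit to 4 bits: 2=0010 E=1110 F=1111 7=0111 8=1000 4=0100.
Group the bits in threes: 001 011 101 111 011 110 000 100 → 13573604.

0o13573604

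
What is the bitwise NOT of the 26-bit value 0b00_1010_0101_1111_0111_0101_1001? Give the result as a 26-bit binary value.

Invert each bit: 00101001011111011101011001 → 11010110100000100010100110.

0b11010110100000100010100110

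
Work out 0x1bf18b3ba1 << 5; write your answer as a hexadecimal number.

5 bits is not a whole number of base-16 digits; in binary: 1101111110001100010110011101110100001 << 5 = 110111111000110001011001110111010000100000.

0x37e31677420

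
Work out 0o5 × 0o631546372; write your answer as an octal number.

0o4000400342

Multiply each base-8 digit by 5, carrying:
  2×5 = 10 → write 2 carry 1
  7×5+1 = 36 → write 4 carry 4
  3×5+4 = 19 → write 3 carry 2
  6×5+2 = 32 → write 0 carry 4
  4×5+4 = 24 → write 0 carry 3
  5×5+3 = 28 → write 4 carry 3
  1×5+3 = 8 → write 0 carry 1
  3×5+1 = 16 → write 0 carry 2
  6×5+2 = 32 → write 0 carry 4
  remaining carry: 4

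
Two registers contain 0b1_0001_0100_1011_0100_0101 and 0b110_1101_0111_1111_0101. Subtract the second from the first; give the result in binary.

Subtract column by column in base 2:
  1-1 → 0
  0-0 → 0
  1-1 → 0
  0-0 → 0
  0-1 → 1 (borrow)
  0-1-1 → 0 (borrow)
  1-1-1 → 1 (borrow)
  0-1-1 → 0 (borrow)
  1-1-1 → 1 (borrow)
  1-1-1 → 1 (borrow)
  0-1-1 → 0 (borrow)
  1-0-1 → 0
  0-1 → 1 (borrow)
  0-0-1 → 1 (borrow)
  1-1-1 → 1 (borrow)
  0-1-1 → 0 (borrow)
  1-0-1 → 0
  0-1 → 1 (borrow)
  0-1-1 → 0 (borrow)
  0-0-1 → 1 (borrow)
  1-0-1 → 0

0b10100111001101010000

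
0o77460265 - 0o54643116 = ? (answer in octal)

Subtract column by column in base 8:
  5-6 → 7 (borrow)
  6-1-1 → 4
  2-1 → 1
  0-3 → 5 (borrow)
  6-4-1 → 1
  4-6 → 6 (borrow)
  7-4-1 → 2
  7-5 → 2

0o22615147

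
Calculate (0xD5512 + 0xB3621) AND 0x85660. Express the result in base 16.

Add column by column in base 16, right to left:
  2+1 = 3
  1+2 = 3
  5+6 = B
  5+3 = 8
  D+B = 8 carry 1
  final carry 1
Sum = 0x188B33; now AND with 0x85660:
  1&0=0, 8&8=8, 8&5=0, B&6=2, 3&6=2, 3&0=0

0x80220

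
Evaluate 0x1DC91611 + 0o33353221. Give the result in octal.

0x1DC91611 = 0o3562213021 in octal.
Add column by column in base 8, right to left:
  1+1 = 2
  2+2 = 4
  0+2 = 2
  3+3 = 6
  1+5 = 6
  2+3 = 5
  2+3 = 5
  6+3 = 1 carry 1
  5+0+1 = 6
  3+0 = 3

0o3615566242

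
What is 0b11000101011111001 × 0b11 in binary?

Multiply each base-2 digit by 3, carrying:
  1×3 = 3 → write 1 carry 1
  0×3+1 = 1 → write 1
  0×3 = 0 → write 0
  1×3 = 3 → write 1 carry 1
  1×3+1 = 4 → write 0 carry 2
  1×3+2 = 5 → write 1 carry 2
  1×3+2 = 5 → write 1 carry 2
  1×3+2 = 5 → write 1 carry 2
  0×3+2 = 2 → write 0 carry 1
  1×3+1 = 4 → write 0 carry 2
  0×3+2 = 2 → write 0 carry 1
  1×3+1 = 4 → write 0 carry 2
  0×3+2 = 2 → write 0 carry 1
  0×3+1 = 1 → write 1
  0×3 = 0 → write 0
  1×3 = 3 → write 1 carry 1
  1×3+1 = 4 → write 0 carry 2
  remaining carry: 10

0b1001010000011101011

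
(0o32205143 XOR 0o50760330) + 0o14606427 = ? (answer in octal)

First 0o32205143 XOR 0o50760330 = 0o62565273.
Add column by column in base 8, right to left:
  3+7 = 2 carry 1
  7+2+1 = 2 carry 1
  2+4+1 = 7
  5+6 = 3 carry 1
  6+0+1 = 7
  5+6 = 3 carry 1
  2+4+1 = 7
  6+1 = 7

0o77373722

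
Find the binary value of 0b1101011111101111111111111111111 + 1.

0b1101011111110000000000000000000

The trailing 19 digits are 1 (max in base 2), so adding 1 cascades: they roll to 0 and the next digit up increments.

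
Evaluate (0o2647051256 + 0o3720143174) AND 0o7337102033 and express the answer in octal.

Add column by column in base 8, right to left:
  6+4 = 2 carry 1
  5+7+1 = 5 carry 1
  2+1+1 = 4
  1+3 = 4
  5+4 = 1 carry 1
  0+1+1 = 2
  7+0 = 7
  4+2 = 6
  6+7 = 5 carry 1
  2+3+1 = 6
Sum = 0o6567214452; now AND with 0o7337102033:
  6&7=6, 5&3=1, 6&3=2, 7&7=7, 2&1=0, 1&0=0, 4&2=0, 4&0=0, 5&3=1, 2&3=2

0o6127000012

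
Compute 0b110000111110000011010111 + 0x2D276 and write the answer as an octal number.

0o61531515

0b110000111110000011010111 = 0o60760327 in octal.
0x2D276 = 0o551166 in octal.
Add column by column in base 8, right to left:
  7+6 = 5 carry 1
  2+6+1 = 1 carry 1
  3+1+1 = 5
  0+1 = 1
  6+5 = 3 carry 1
  7+5+1 = 5 carry 1
  0+0+1 = 1
  6+0 = 6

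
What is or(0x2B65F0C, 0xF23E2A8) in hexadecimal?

0xFB7FFAC

OR each hex digit independently (no carries):
  2|F=F, B|2=B, 6|3=7, 5|E=F, F|2=F, 0|A=A, C|8=C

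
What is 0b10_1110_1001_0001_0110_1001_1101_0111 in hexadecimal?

Group the bits into nibbles: 0010 1110 1001 0001 0110 1001 1101 0111 → 2E9169D7.

0x2E9169D7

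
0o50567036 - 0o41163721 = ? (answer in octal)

0o7403115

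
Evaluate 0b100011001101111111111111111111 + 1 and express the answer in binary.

0b100011001110000000000000000000

The trailing 19 digits are 1 (max in base 2), so adding 1 cascades: they roll to 0 and the next digit up increments.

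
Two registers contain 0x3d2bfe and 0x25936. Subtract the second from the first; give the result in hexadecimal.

Subtract column by column in base 16:
  e-6 → 8
  f-3 → c
  b-9 → 2
  2-5 → d (borrow)
  d-2-1 → a
  3-0 → 3

0x3ad2c8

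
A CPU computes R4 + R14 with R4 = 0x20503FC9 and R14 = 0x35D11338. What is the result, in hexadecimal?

Add column by column in base 16, right to left:
  9+8 = 1 carry 1
  C+3+1 = 0 carry 1
  F+3+1 = 3 carry 1
  3+1+1 = 5
  0+1 = 1
  5+D = 2 carry 1
  0+5+1 = 6
  2+3 = 5

0x56215301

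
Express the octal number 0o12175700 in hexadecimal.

0x28FBC0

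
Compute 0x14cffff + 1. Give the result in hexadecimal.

The trailing 4 digits are F (max in base 16), so adding 1 cascades: they roll to 0 and the next digit up increments.

0x14d0000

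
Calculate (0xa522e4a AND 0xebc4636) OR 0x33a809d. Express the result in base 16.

0xa522e4a AND 0xebc4636 = 0xa100602.
Then OR with 0x33a809d.

0xb3a869f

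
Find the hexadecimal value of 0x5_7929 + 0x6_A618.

0xC1F41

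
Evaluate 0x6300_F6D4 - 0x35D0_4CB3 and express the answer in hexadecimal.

Subtract column by column in base 16:
  4-3 → 1
  D-B → 2
  6-C → A (borrow)
  F-4-1 → A
  0-0 → 0
  0-D → 3 (borrow)
  3-5-1 → D (borrow)
  6-3-1 → 2

0x2D30AA21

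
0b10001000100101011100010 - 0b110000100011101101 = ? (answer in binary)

Subtract column by column in base 2:
  0-1 → 1 (borrow)
  1-0-1 → 0
  0-1 → 1 (borrow)
  0-1-1 → 0 (borrow)
  0-0-1 → 1 (borrow)
  1-1-1 → 1 (borrow)
  1-1-1 → 1 (borrow)
  1-1-1 → 1 (borrow)
  0-0-1 → 1 (borrow)
  1-0-1 → 0
  0-0 → 0
  1-1 → 0
  0-0 → 0
  0-0 → 0
  1-0 → 1
  0-0 → 0
  0-1 → 1 (borrow)
  0-1-1 → 0 (borrow)
  1-0-1 → 0
  0-0 → 0
  0-0 → 0
  0-0 → 0
  1-0 → 1

0b10000010100000111110101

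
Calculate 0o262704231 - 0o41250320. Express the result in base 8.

Subtract column by column in base 8:
  1-0 → 1
  3-2 → 1
  2-3 → 7 (borrow)
  4-0-1 → 3
  0-5 → 3 (borrow)
  7-2-1 → 4
  2-1 → 1
  6-4 → 2
  2-0 → 2

0o221433711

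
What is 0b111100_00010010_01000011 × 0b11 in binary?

Multiply each base-2 digit by 3, carrying:
  1×3 = 3 → write 1 carry 1
  1×3+1 = 4 → write 0 carry 2
  0×3+2 = 2 → write 0 carry 1
  0×3+1 = 1 → write 1
  0×3 = 0 → write 0
  0×3 = 0 → write 0
  1×3 = 3 → write 1 carry 1
  0×3+1 = 1 → write 1
  0×3 = 0 → write 0
  1×3 = 3 → write 1 carry 1
  0×3+1 = 1 → write 1
  0×3 = 0 → write 0
  1×3 = 3 → write 1 carry 1
  0×3+1 = 1 → write 1
  0×3 = 0 → write 0
  0×3 = 0 → write 0
  0×3 = 0 → write 0
  0×3 = 0 → write 0
  1×3 = 3 → write 1 carry 1
  1×3+1 = 4 → write 0 carry 2
  1×3+2 = 5 → write 1 carry 2
  1×3+2 = 5 → write 1 carry 2
  remaining carry: 10

0b101101000011011011001001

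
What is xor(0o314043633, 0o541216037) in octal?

0o655255604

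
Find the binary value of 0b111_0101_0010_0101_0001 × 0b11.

0b101011111011011110011

Multiply each base-2 digit by 3, carrying:
  1×3 = 3 → write 1 carry 1
  0×3+1 = 1 → write 1
  0×3 = 0 → write 0
  0×3 = 0 → write 0
  1×3 = 3 → write 1 carry 1
  0×3+1 = 1 → write 1
  1×3 = 3 → write 1 carry 1
  0×3+1 = 1 → write 1
  0×3 = 0 → write 0
  1×3 = 3 → write 1 carry 1
  0×3+1 = 1 → write 1
  0×3 = 0 → write 0
  1×3 = 3 → write 1 carry 1
  0×3+1 = 1 → write 1
  1×3 = 3 → write 1 carry 1
  0×3+1 = 1 → write 1
  1×3 = 3 → write 1 carry 1
  1×3+1 = 4 → write 0 carry 2
  1×3+2 = 5 → write 1 carry 2
  remaining carry: 10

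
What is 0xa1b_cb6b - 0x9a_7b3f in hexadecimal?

0x981502c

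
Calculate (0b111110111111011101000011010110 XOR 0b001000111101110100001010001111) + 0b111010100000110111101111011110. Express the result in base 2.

First 0b111110111111011101000011010110 XOR 0b001000111101110100001010001111 = 0b110110000010101001001001011001.
Add column by column in base 2, right to left:
  1+0 = 1
  0+1 = 1
  0+1 = 1
  1+1 = 0 carry 1
  1+1+1 = 1 carry 1
  0+0+1 = 1
  1+1 = 0 carry 1
  0+1+1 = 0 carry 1
  0+1+1 = 0 carry 1
  1+1+1 = 1 carry 1
  0+0+1 = 1
  0+1 = 1
  1+1 = 0 carry 1
  0+1+1 = 0 carry 1
  0+1+1 = 0 carry 1
  1+0+1 = 0 carry 1
  0+1+1 = 0 carry 1
  1+1+1 = 1 carry 1
  0+0+1 = 1
  1+0 = 1
  0+0 = 0
  0+0 = 0
  0+0 = 0
  0+1 = 1
  0+0 = 0
  1+1 = 0 carry 1
  1+0+1 = 0 carry 1
  0+1+1 = 0 carry 1
  1+1+1 = 1 carry 1
  1+1+1 = 1 carry 1
  final carry 1

0b1110000100011100000111000110111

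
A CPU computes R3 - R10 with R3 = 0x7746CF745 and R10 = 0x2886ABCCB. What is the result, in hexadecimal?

0x4EC023A7A

Subtract column by column in base 16:
  5-B → A (borrow)
  4-C-1 → 7 (borrow)
  7-C-1 → A (borrow)
  F-B-1 → 3
  C-A → 2
  6-6 → 0
  4-8 → C (borrow)
  7-8-1 → E (borrow)
  7-2-1 → 4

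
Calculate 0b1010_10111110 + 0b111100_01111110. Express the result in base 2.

Add column by column in base 2, right to left:
  0+0 = 0
  1+1 = 0 carry 1
  1+1+1 = 1 carry 1
  1+1+1 = 1 carry 1
  1+1+1 = 1 carry 1
  1+1+1 = 1 carry 1
  0+1+1 = 0 carry 1
  1+0+1 = 0 carry 1
  0+0+1 = 1
  1+0 = 1
  0+1 = 1
  1+1 = 0 carry 1
  0+1+1 = 0 carry 1
  0+1+1 = 0 carry 1
  final carry 1

0b100011100111100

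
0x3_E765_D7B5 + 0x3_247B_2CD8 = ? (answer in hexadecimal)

0x70BE1048D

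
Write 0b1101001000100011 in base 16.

Group the bits into nibbles: 1101 0010 0010 0011 → d223.

0xd223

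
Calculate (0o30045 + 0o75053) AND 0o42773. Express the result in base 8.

Add column by column in base 8, right to left:
  5+3 = 0 carry 1
  4+5+1 = 2 carry 1
  0+0+1 = 1
  0+5 = 5
  3+7 = 2 carry 1
  final carry 1
Sum = 0o125120; now AND with 0o42773:
  1&0=0, 2&4=0, 5&2=0, 1&7=1, 2&7=2, 0&3=0

0o120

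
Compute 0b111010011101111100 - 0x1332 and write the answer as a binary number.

0b111001010001001010

0x1332 = 0b1001100110010 in binary.
Subtract column by column in base 2:
  0-0 → 0
  0-1 → 1 (borrow)
  1-0-1 → 0
  1-0 → 1
  1-1 → 0
  1-1 → 0
  1-0 → 1
  0-0 → 0
  1-1 → 0
  1-1 → 0
  1-0 → 1
  0-0 → 0
  0-1 → 1 (borrow)
  1-0-1 → 0
  0-0 → 0
  1-0 → 1
  1-0 → 1
  1-0 → 1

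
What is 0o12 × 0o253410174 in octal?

Multiply each base-8 digit by 10, carrying:
  4×10 = 40 → write 0 carry 5
  7×10+5 = 75 → write 3 carry 9
  1×10+9 = 19 → write 3 carry 2
  0×10+2 = 2 → write 2
  1×10 = 10 → write 2 carry 1
  4×10+1 = 41 → write 1 carry 5
  3×10+5 = 35 → write 3 carry 4
  5×10+4 = 54 → write 6 carry 6
  2×10+6 = 26 → write 2 carry 3
  remaining carry: 3

0o3263122330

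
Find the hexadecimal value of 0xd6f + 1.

The trailing 1 digit is F (max in base 16), so adding 1 cascades: they roll to 0 and the next digit up increments.

0xd70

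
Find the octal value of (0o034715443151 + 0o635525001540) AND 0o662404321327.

0o662400000301

Add column by column in base 8, right to left:
  1+0 = 1
  5+4 = 1 carry 1
  1+5+1 = 7
  3+1 = 4
  4+0 = 4
  4+0 = 4
  5+5 = 2 carry 1
  1+2+1 = 4
  7+5 = 4 carry 1
  4+5+1 = 2 carry 1
  3+3+1 = 7
  0+6 = 6
Sum = 0o672442444711; now AND with 0o662404321327:
  6&6=6, 7&6=6, 2&2=2, 4&4=4, 4&0=0, 2&4=0, 4&3=0, 4&2=0, 4&1=0, 7&3=3, 1&2=0, 1&7=1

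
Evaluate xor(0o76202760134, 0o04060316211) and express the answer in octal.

XOR each oct digit independently (no carries):
  7^0=7, 6^4=2, 2^0=2, 0^6=6, 2^0=2, 7^3=4, 6^1=7, 0^6=6, 1^2=3, 3^1=2, 4^1=5

0o72262476325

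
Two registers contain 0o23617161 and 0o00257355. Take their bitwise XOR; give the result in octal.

0o23440234

XOR each oct digit independently (no carries):
  2^0=2, 3^0=3, 6^2=4, 1^5=4, 7^7=0, 1^3=2, 6^5=3, 1^5=4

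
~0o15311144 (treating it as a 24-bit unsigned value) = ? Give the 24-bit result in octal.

0o62466633

Each oct digit d becomes 7−d:
  1→6, 5→2, 3→4, 1→6, 1→6, 1→6, 4→3, 4→3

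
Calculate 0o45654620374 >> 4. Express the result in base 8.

0o2272631017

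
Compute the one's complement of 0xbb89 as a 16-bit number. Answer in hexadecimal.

Each hex digit d becomes f−d:
  b→4, b→4, 8→7, 9→6

0x4476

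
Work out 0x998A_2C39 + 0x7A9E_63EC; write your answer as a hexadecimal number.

0x114289025

Add column by column in base 16, right to left:
  9+C = 5 carry 1
  3+E+1 = 2 carry 1
  C+3+1 = 0 carry 1
  2+6+1 = 9
  A+E = 8 carry 1
  8+9+1 = 2 carry 1
  9+A+1 = 4 carry 1
  9+7+1 = 1 carry 1
  final carry 1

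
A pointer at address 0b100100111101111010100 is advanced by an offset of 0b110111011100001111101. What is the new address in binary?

0b1011100011010001010001

Add column by column in base 2, right to left:
  0+1 = 1
  0+0 = 0
  1+1 = 0 carry 1
  0+1+1 = 0 carry 1
  1+1+1 = 1 carry 1
  0+1+1 = 0 carry 1
  1+1+1 = 1 carry 1
  1+0+1 = 0 carry 1
  1+0+1 = 0 carry 1
  1+0+1 = 0 carry 1
  0+0+1 = 1
  1+1 = 0 carry 1
  1+1+1 = 1 carry 1
  1+1+1 = 1 carry 1
  1+0+1 = 0 carry 1
  0+1+1 = 0 carry 1
  0+1+1 = 0 carry 1
  1+1+1 = 1 carry 1
  0+0+1 = 1
  0+1 = 1
  1+1 = 0 carry 1
  final carry 1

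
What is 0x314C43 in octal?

Expand each hex digit to 4 bits: 3=0011 1=0001 4=0100 C=1100 4=0100 3=0011.
Group the bits in threes: 001 100 010 100 110 001 000 011 → 14246103.

0o14246103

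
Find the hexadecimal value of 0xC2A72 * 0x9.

Multiply each base-16 digit by 9, carrying:
  2×9 = 18 → write 2 carry 1
  7×9+1 = 64 → write 0 carry 4
  A×9+4 = 94 → write E carry 5
  2×9+5 = 23 → write 7 carry 1
  C×9+1 = 109 → write D carry 6
  remaining carry: 6

0x6D7E02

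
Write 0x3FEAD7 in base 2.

Expand each hex digit to 4 bits: 3=0011 F=1111 E=1110 A=1010 D=1101 7=0111.

0b1111111110101011010111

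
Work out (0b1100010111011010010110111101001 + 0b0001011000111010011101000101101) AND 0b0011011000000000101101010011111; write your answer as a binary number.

Add column by column in base 2, right to left:
  1+1 = 0 carry 1
  0+0+1 = 1
  0+1 = 1
  1+1 = 0 carry 1
  0+0+1 = 1
  1+1 = 0 carry 1
  1+0+1 = 0 carry 1
  1+0+1 = 0 carry 1
  1+0+1 = 0 carry 1
  0+1+1 = 0 carry 1
  1+0+1 = 0 carry 1
  1+1+1 = 1 carry 1
  0+1+1 = 0 carry 1
  1+1+1 = 1 carry 1
  0+0+1 = 1
  0+0 = 0
  1+1 = 0 carry 1
  0+0+1 = 1
  1+1 = 0 carry 1
  1+1+1 = 1 carry 1
  0+1+1 = 0 carry 1
  1+0+1 = 0 carry 1
  1+0+1 = 0 carry 1
  1+0+1 = 0 carry 1
  0+1+1 = 0 carry 1
  1+1+1 = 1 carry 1
  0+0+1 = 1
  0+1 = 1
  0+0 = 0
  1+0 = 1
  1+0 = 1
Sum = 0b1101110000010100110100000010110; now AND with 0b0011011000000000101101010011111:
  1101110000010100110100000010110
& 0011011000000000101101010011111
= 0001010000000000100100000010110

0b1010000000000100100000010110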